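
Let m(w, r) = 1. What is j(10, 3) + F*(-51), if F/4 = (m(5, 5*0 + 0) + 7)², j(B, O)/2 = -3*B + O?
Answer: -13110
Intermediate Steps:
j(B, O) = -6*B + 2*O (j(B, O) = 2*(-3*B + O) = 2*(O - 3*B) = -6*B + 2*O)
F = 256 (F = 4*(1 + 7)² = 4*8² = 4*64 = 256)
j(10, 3) + F*(-51) = (-6*10 + 2*3) + 256*(-51) = (-60 + 6) - 13056 = -54 - 13056 = -13110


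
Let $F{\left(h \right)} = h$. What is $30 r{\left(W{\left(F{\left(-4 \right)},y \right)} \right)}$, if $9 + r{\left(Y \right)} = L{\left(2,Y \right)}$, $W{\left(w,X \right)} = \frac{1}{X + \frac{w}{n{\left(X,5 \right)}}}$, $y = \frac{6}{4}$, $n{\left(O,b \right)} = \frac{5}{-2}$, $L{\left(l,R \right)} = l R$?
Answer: $- \frac{7770}{31} \approx -250.65$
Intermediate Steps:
$L{\left(l,R \right)} = R l$
$n{\left(O,b \right)} = - \frac{5}{2}$ ($n{\left(O,b \right)} = 5 \left(- \frac{1}{2}\right) = - \frac{5}{2}$)
$y = \frac{3}{2}$ ($y = 6 \cdot \frac{1}{4} = \frac{3}{2} \approx 1.5$)
$W{\left(w,X \right)} = \frac{1}{X - \frac{2 w}{5}}$ ($W{\left(w,X \right)} = \frac{1}{X + \frac{w}{- \frac{5}{2}}} = \frac{1}{X + w \left(- \frac{2}{5}\right)} = \frac{1}{X - \frac{2 w}{5}}$)
$r{\left(Y \right)} = -9 + 2 Y$ ($r{\left(Y \right)} = -9 + Y 2 = -9 + 2 Y$)
$30 r{\left(W{\left(F{\left(-4 \right)},y \right)} \right)} = 30 \left(-9 + 2 \frac{5}{\left(-2\right) \left(-4\right) + 5 \cdot \frac{3}{2}}\right) = 30 \left(-9 + 2 \frac{5}{8 + \frac{15}{2}}\right) = 30 \left(-9 + 2 \frac{5}{\frac{31}{2}}\right) = 30 \left(-9 + 2 \cdot 5 \cdot \frac{2}{31}\right) = 30 \left(-9 + 2 \cdot \frac{10}{31}\right) = 30 \left(-9 + \frac{20}{31}\right) = 30 \left(- \frac{259}{31}\right) = - \frac{7770}{31}$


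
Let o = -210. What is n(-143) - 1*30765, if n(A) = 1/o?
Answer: -6460651/210 ≈ -30765.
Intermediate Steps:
n(A) = -1/210 (n(A) = 1/(-210) = -1/210)
n(-143) - 1*30765 = -1/210 - 1*30765 = -1/210 - 30765 = -6460651/210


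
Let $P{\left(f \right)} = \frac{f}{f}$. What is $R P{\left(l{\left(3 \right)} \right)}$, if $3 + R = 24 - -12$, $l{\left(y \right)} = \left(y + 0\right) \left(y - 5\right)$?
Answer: $33$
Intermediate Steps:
$l{\left(y \right)} = y \left(-5 + y\right)$
$P{\left(f \right)} = 1$
$R = 33$ ($R = -3 + \left(24 - -12\right) = -3 + \left(24 + 12\right) = -3 + 36 = 33$)
$R P{\left(l{\left(3 \right)} \right)} = 33 \cdot 1 = 33$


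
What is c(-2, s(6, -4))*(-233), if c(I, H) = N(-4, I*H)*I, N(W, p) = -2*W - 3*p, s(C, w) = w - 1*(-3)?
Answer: 932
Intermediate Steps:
s(C, w) = 3 + w (s(C, w) = w + 3 = 3 + w)
N(W, p) = -3*p - 2*W
c(I, H) = I*(8 - 3*H*I) (c(I, H) = (-3*I*H - 2*(-4))*I = (-3*H*I + 8)*I = (8 - 3*H*I)*I = I*(8 - 3*H*I))
c(-2, s(6, -4))*(-233) = -2*(8 - 3*(3 - 4)*(-2))*(-233) = -2*(8 - 3*(-1)*(-2))*(-233) = -2*(8 - 6)*(-233) = -2*2*(-233) = -4*(-233) = 932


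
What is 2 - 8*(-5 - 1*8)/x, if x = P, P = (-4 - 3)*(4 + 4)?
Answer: ⅐ ≈ 0.14286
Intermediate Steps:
P = -56 (P = -7*8 = -56)
x = -56
2 - 8*(-5 - 1*8)/x = 2 - 8*(-5 - 1*8)/(-56) = 2 - 8*(-5 - 8)*(-1)/56 = 2 - (-104)*(-1)/56 = 2 - 8*13/56 = 2 - 13/7 = ⅐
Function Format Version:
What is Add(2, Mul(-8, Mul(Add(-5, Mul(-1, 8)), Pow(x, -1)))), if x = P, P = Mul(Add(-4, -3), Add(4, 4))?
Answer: Rational(1, 7) ≈ 0.14286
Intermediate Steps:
P = -56 (P = Mul(-7, 8) = -56)
x = -56
Add(2, Mul(-8, Mul(Add(-5, Mul(-1, 8)), Pow(x, -1)))) = Add(2, Mul(-8, Mul(Add(-5, Mul(-1, 8)), Pow(-56, -1)))) = Add(2, Mul(-8, Mul(Add(-5, -8), Rational(-1, 56)))) = Add(2, Mul(-8, Mul(-13, Rational(-1, 56)))) = Add(2, Mul(-8, Rational(13, 56))) = Add(2, Rational(-13, 7)) = Rational(1, 7)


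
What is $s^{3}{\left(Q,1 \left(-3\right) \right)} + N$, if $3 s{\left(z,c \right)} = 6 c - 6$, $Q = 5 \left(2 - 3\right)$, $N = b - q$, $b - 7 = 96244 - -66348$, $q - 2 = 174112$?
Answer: $-12027$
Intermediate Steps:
$q = 174114$ ($q = 2 + 174112 = 174114$)
$b = 162599$ ($b = 7 + \left(96244 - -66348\right) = 7 + \left(96244 + 66348\right) = 7 + 162592 = 162599$)
$N = -11515$ ($N = 162599 - 174114 = -11515$)
$Q = -5$ ($Q = 5 \left(-1\right) = -5$)
$s{\left(z,c \right)} = -2 + 2 c$ ($s{\left(z,c \right)} = \frac{6 c - 6}{3} = \frac{-6 + 6 c}{3} = -2 + 2 c$)
$s^{3}{\left(Q,1 \left(-3\right) \right)} + N = \left(-2 + 2 \cdot 1 \left(-3\right)\right)^{3} - 11515 = \left(-2 + 2 \left(-3\right)\right)^{3} - 11515 = \left(-2 - 6\right)^{3} - 11515 = \left(-8\right)^{3} - 11515 = -512 - 11515 = -12027$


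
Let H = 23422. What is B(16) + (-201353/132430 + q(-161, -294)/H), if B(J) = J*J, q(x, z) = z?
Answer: 8054076463/31650770 ≈ 254.47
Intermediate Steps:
B(J) = J**2
B(16) + (-201353/132430 + q(-161, -294)/H) = 16**2 + (-201353/132430 - 294/23422) = 256 + (-201353*1/132430 - 294*1/23422) = 256 + (-201353/132430 - 3/239) = 256 - 48520657/31650770 = 8054076463/31650770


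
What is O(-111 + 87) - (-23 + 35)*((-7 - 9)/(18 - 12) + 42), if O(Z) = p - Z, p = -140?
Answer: -588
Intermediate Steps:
O(Z) = -140 - Z
O(-111 + 87) - (-23 + 35)*((-7 - 9)/(18 - 12) + 42) = (-140 - (-111 + 87)) - (-23 + 35)*((-7 - 9)/(18 - 12) + 42) = (-140 - 1*(-24)) - 12*(-16/6 + 42) = (-140 + 24) - 12*(-16*1/6 + 42) = -116 - 12*(-8/3 + 42) = -116 - 12*118/3 = -116 - 1*472 = -116 - 472 = -588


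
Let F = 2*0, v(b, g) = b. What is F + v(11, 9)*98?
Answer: 1078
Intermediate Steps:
F = 0
F + v(11, 9)*98 = 0 + 11*98 = 0 + 1078 = 1078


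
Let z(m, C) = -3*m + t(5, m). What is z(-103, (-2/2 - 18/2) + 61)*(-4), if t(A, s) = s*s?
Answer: -43672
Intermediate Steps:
t(A, s) = s²
z(m, C) = m² - 3*m (z(m, C) = -3*m + m² = m² - 3*m)
z(-103, (-2/2 - 18/2) + 61)*(-4) = -103*(-3 - 103)*(-4) = -103*(-106)*(-4) = 10918*(-4) = -43672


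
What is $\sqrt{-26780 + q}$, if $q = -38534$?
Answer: $17 i \sqrt{226} \approx 255.57 i$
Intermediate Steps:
$\sqrt{-26780 + q} = \sqrt{-26780 - 38534} = \sqrt{-65314} = 17 i \sqrt{226}$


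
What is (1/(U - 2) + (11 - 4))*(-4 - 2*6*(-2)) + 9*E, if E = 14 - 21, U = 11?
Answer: 713/9 ≈ 79.222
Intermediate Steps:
E = -7
(1/(U - 2) + (11 - 4))*(-4 - 2*6*(-2)) + 9*E = (1/(11 - 2) + (11 - 4))*(-4 - 2*6*(-2)) + 9*(-7) = (1/9 + 7)*(-4 - 12*(-2)) - 63 = (⅑ + 7)*(-4 + 24) - 63 = (64/9)*20 - 63 = 1280/9 - 63 = 713/9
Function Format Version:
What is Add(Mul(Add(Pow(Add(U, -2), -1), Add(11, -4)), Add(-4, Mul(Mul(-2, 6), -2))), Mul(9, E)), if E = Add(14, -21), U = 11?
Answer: Rational(713, 9) ≈ 79.222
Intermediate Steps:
E = -7
Add(Mul(Add(Pow(Add(U, -2), -1), Add(11, -4)), Add(-4, Mul(Mul(-2, 6), -2))), Mul(9, E)) = Add(Mul(Add(Pow(Add(11, -2), -1), Add(11, -4)), Add(-4, Mul(Mul(-2, 6), -2))), Mul(9, -7)) = Add(Mul(Add(Pow(9, -1), 7), Add(-4, Mul(-12, -2))), -63) = Add(Mul(Add(Rational(1, 9), 7), Add(-4, 24)), -63) = Add(Mul(Rational(64, 9), 20), -63) = Add(Rational(1280, 9), -63) = Rational(713, 9)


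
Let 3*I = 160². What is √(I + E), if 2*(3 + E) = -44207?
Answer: I*√488634/6 ≈ 116.5*I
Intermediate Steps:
E = -44213/2 (E = -3 + (½)*(-44207) = -3 - 44207/2 = -44213/2 ≈ -22107.)
I = 25600/3 (I = (⅓)*160² = (⅓)*25600 = 25600/3 ≈ 8533.3)
√(I + E) = √(25600/3 - 44213/2) = √(-81439/6) = I*√488634/6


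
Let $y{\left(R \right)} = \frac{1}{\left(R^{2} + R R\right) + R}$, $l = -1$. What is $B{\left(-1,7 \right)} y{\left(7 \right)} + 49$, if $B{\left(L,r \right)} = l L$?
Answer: $\frac{5146}{105} \approx 49.01$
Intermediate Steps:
$B{\left(L,r \right)} = - L$
$y{\left(R \right)} = \frac{1}{R + 2 R^{2}}$ ($y{\left(R \right)} = \frac{1}{\left(R^{2} + R^{2}\right) + R} = \frac{1}{2 R^{2} + R} = \frac{1}{R + 2 R^{2}}$)
$B{\left(-1,7 \right)} y{\left(7 \right)} + 49 = \left(-1\right) \left(-1\right) \frac{1}{7 \left(1 + 2 \cdot 7\right)} + 49 = 1 \frac{1}{7 \left(1 + 14\right)} + 49 = 1 \frac{1}{7 \cdot 15} + 49 = 1 \cdot \frac{1}{7} \cdot \frac{1}{15} + 49 = 1 \cdot \frac{1}{105} + 49 = \frac{1}{105} + 49 = \frac{5146}{105}$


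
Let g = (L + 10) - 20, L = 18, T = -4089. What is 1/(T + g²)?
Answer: -1/4025 ≈ -0.00024845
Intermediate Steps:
g = 8 (g = (18 + 10) - 20 = 28 - 20 = 8)
1/(T + g²) = 1/(-4089 + 8²) = 1/(-4089 + 64) = 1/(-4025) = -1/4025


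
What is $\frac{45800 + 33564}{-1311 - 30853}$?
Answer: $- \frac{19841}{8041} \approx -2.4675$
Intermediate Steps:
$\frac{45800 + 33564}{-1311 - 30853} = \frac{79364}{-32164} = 79364 \left(- \frac{1}{32164}\right) = - \frac{19841}{8041}$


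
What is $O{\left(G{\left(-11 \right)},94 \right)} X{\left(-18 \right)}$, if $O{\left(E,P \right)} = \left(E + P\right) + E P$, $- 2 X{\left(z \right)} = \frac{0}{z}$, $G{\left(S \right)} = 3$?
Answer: $0$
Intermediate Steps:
$X{\left(z \right)} = 0$ ($X{\left(z \right)} = - \frac{0 \frac{1}{z}}{2} = \left(- \frac{1}{2}\right) 0 = 0$)
$O{\left(E,P \right)} = E + P + E P$
$O{\left(G{\left(-11 \right)},94 \right)} X{\left(-18 \right)} = \left(3 + 94 + 3 \cdot 94\right) 0 = \left(3 + 94 + 282\right) 0 = 379 \cdot 0 = 0$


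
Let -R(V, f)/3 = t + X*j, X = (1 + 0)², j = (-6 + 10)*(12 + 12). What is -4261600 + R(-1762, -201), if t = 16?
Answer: -4261936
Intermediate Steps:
j = 96 (j = 4*24 = 96)
X = 1 (X = 1² = 1)
R(V, f) = -336 (R(V, f) = -3*(16 + 1*96) = -3*(16 + 96) = -3*112 = -336)
-4261600 + R(-1762, -201) = -4261600 - 336 = -4261936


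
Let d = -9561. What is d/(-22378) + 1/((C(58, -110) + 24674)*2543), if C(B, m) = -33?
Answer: 599112006721/1402251645814 ≈ 0.42725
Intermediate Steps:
d/(-22378) + 1/((C(58, -110) + 24674)*2543) = -9561/(-22378) + 1/((-33 + 24674)*2543) = -9561*(-1/22378) + (1/2543)/24641 = 9561/22378 + (1/24641)*(1/2543) = 9561/22378 + 1/62662063 = 599112006721/1402251645814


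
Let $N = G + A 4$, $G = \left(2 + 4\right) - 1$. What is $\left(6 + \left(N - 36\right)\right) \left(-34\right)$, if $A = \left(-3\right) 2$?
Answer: $1666$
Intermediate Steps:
$A = -6$
$G = 5$ ($G = 6 - 1 = 5$)
$N = -19$ ($N = 5 - 24 = -19$)
$\left(6 + \left(N - 36\right)\right) \left(-34\right) = \left(6 - 55\right) \left(-34\right) = \left(-49\right) \left(-34\right) = 1666$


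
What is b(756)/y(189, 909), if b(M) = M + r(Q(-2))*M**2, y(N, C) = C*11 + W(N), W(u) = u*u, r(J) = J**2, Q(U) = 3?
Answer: 28581/254 ≈ 112.52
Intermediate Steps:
W(u) = u**2
y(N, C) = N**2 + 11*C (y(N, C) = C*11 + N**2 = 11*C + N**2 = N**2 + 11*C)
b(M) = M + 9*M**2 (b(M) = M + 3**2*M**2 = M + 9*M**2)
b(756)/y(189, 909) = (756*(1 + 9*756))/(189**2 + 11*909) = (756*(1 + 6804))/(35721 + 9999) = (756*6805)/45720 = 5144580*(1/45720) = 28581/254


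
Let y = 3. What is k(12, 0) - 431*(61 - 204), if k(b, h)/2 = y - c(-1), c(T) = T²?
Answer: 61637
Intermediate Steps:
k(b, h) = 4 (k(b, h) = 2*(3 - 1*(-1)²) = 2*(3 - 1*1) = 2*(3 - 1) = 2*2 = 4)
k(12, 0) - 431*(61 - 204) = 4 - 431*(61 - 204) = 4 - 431*(-143) = 4 + 61633 = 61637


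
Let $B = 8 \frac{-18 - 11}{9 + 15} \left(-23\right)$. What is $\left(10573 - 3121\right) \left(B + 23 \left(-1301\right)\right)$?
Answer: $-221329368$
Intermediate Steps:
$B = \frac{667}{3}$ ($B = 8 \left(- \frac{29}{24}\right) \left(-23\right) = \left(- \frac{29}{3}\right) \left(-23\right) = \frac{667}{3} \approx 222.33$)
$\left(10573 - 3121\right) \left(B + 23 \left(-1301\right)\right) = \left(10573 - 3121\right) \left(\frac{667}{3} + 23 \left(-1301\right)\right) = 7452 \left(\frac{667}{3} - 29923\right) = 7452 \left(- \frac{89102}{3}\right) = -221329368$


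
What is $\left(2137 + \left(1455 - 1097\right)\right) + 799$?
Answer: $3294$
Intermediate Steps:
$\left(2137 + \left(1455 - 1097\right)\right) + 799 = \left(2137 + 358\right) + 799 = 2495 + 799 = 3294$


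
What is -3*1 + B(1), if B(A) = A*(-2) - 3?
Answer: -8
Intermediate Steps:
B(A) = -3 - 2*A (B(A) = -2*A - 3 = -3 - 2*A)
-3*1 + B(1) = -3*1 + (-3 - 2*1) = -3 + (-3 - 2) = -3 - 5 = -8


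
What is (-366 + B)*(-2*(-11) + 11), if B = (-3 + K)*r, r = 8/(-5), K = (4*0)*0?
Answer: -59598/5 ≈ -11920.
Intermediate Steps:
K = 0 (K = 0*0 = 0)
r = -8/5 (r = 8*(-⅕) = -8/5 ≈ -1.6000)
B = 24/5 (B = (-3 + 0)*(-8/5) = -3*(-8/5) = 24/5 ≈ 4.8000)
(-366 + B)*(-2*(-11) + 11) = (-366 + 24/5)*(-2*(-11) + 11) = -1806*(22 + 11)/5 = -1806/5*33 = -59598/5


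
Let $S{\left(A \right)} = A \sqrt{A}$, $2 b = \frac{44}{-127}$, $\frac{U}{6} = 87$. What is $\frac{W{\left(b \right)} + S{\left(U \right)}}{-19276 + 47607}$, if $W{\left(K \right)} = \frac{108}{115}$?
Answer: $\frac{108}{3258065} + \frac{1566 \sqrt{58}}{28331} \approx 0.421$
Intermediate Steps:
$U = 522$ ($U = 6 \cdot 87 = 522$)
$b = - \frac{22}{127}$ ($b = \frac{44 \frac{1}{-127}}{2} = \frac{44 \left(- \frac{1}{127}\right)}{2} = \frac{1}{2} \left(- \frac{44}{127}\right) = - \frac{22}{127} \approx -0.17323$)
$W{\left(K \right)} = \frac{108}{115}$ ($W{\left(K \right)} = 108 \cdot \frac{1}{115} = \frac{108}{115}$)
$S{\left(A \right)} = A^{\frac{3}{2}}$
$\frac{W{\left(b \right)} + S{\left(U \right)}}{-19276 + 47607} = \frac{\frac{108}{115} + 522^{\frac{3}{2}}}{-19276 + 47607} = \frac{\frac{108}{115} + 1566 \sqrt{58}}{28331} = \left(\frac{108}{115} + 1566 \sqrt{58}\right) \frac{1}{28331} = \frac{108}{3258065} + \frac{1566 \sqrt{58}}{28331}$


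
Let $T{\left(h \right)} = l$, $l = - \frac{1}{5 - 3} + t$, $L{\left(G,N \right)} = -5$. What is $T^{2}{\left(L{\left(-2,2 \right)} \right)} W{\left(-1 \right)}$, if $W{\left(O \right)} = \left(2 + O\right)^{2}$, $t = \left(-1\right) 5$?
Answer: $\frac{121}{4} \approx 30.25$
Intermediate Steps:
$t = -5$
$l = - \frac{11}{2}$ ($l = - \frac{1}{5 - 3} - 5 = - \frac{1}{2} - 5 = - \frac{11}{2} \approx -5.5$)
$T{\left(h \right)} = - \frac{11}{2}$
$T^{2}{\left(L{\left(-2,2 \right)} \right)} W{\left(-1 \right)} = \left(- \frac{11}{2}\right)^{2} \left(2 - 1\right)^{2} = \frac{121 \cdot 1^{2}}{4} = \frac{121}{4} \cdot 1 = \frac{121}{4}$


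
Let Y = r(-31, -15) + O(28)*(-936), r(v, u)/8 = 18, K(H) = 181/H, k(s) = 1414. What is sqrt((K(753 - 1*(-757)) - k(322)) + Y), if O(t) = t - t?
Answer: I*sqrt(2895453690)/1510 ≈ 35.635*I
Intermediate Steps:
O(t) = 0
r(v, u) = 144 (r(v, u) = 8*18 = 144)
Y = 144 (Y = 144 + 0*(-936) = 144 + 0 = 144)
sqrt((K(753 - 1*(-757)) - k(322)) + Y) = sqrt((181/(753 - 1*(-757)) - 1*1414) + 144) = sqrt((181/(753 + 757) - 1414) + 144) = sqrt((181/1510 - 1414) + 144) = sqrt(-2134959/1510 + 144) = sqrt(-1917519/1510) = I*sqrt(2895453690)/1510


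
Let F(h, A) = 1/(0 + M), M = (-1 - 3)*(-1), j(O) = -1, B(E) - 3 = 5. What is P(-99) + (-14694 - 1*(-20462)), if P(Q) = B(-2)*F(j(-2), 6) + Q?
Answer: 5671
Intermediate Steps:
B(E) = 8 (B(E) = 3 + 5 = 8)
M = 4 (M = -4*(-1) = 4)
F(h, A) = ¼ (F(h, A) = 1/(0 + 4) = 1/4 = ¼)
P(Q) = 2 + Q (P(Q) = 8*(¼) + Q = 2 + Q)
P(-99) + (-14694 - 1*(-20462)) = (2 - 99) + (-14694 - 1*(-20462)) = -97 + (-14694 + 20462) = -97 + 5768 = 5671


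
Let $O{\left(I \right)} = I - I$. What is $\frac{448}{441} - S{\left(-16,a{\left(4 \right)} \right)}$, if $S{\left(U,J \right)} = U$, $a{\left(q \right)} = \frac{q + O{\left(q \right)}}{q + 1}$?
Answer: $\frac{1072}{63} \approx 17.016$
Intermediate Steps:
$O{\left(I \right)} = 0$
$a{\left(q \right)} = \frac{q}{1 + q}$ ($a{\left(q \right)} = \frac{q + 0}{q + 1} = \frac{q}{1 + q}$)
$\frac{448}{441} - S{\left(-16,a{\left(4 \right)} \right)} = \frac{448}{441} - -16 = 448 \cdot \frac{1}{441} + 16 = \frac{64}{63} + 16 = \frac{1072}{63}$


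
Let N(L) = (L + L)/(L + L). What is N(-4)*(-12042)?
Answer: -12042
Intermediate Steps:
N(L) = 1 (N(L) = (2*L)/((2*L)) = (2*L)*(1/(2*L)) = 1)
N(-4)*(-12042) = 1*(-12042) = -12042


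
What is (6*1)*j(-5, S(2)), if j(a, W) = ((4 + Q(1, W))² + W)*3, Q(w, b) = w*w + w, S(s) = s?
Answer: 684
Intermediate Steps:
Q(w, b) = w + w² (Q(w, b) = w² + w = w + w²)
j(a, W) = 108 + 3*W (j(a, W) = ((4 + 1*(1 + 1))² + W)*3 = ((4 + 1*2)² + W)*3 = ((4 + 2)² + W)*3 = (6² + W)*3 = (36 + W)*3 = 108 + 3*W)
(6*1)*j(-5, S(2)) = (6*1)*(108 + 3*2) = 6*(108 + 6) = 6*114 = 684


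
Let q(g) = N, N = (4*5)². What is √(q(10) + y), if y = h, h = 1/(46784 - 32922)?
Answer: 3*√8540225718/13862 ≈ 20.000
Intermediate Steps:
h = 1/13862 ≈ 7.2140e-5
y = 1/13862 ≈ 7.2140e-5
N = 400 (N = 20² = 400)
q(g) = 400
√(q(10) + y) = √(400 + 1/13862) = √(5544801/13862) = 3*√8540225718/13862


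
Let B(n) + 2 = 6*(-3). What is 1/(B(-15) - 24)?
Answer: -1/44 ≈ -0.022727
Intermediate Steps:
B(n) = -20 (B(n) = -2 + 6*(-3) = -2 - 18 = -20)
1/(B(-15) - 24) = 1/(-20 - 24) = 1/(-44) = -1/44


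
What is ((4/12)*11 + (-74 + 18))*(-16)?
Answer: 2512/3 ≈ 837.33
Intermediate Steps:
((4/12)*11 + (-74 + 18))*(-16) = ((4*(1/12))*11 - 56)*(-16) = ((⅓)*11 - 56)*(-16) = (11/3 - 56)*(-16) = -157/3*(-16) = 2512/3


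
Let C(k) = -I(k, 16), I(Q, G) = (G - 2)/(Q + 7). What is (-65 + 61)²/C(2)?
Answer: -72/7 ≈ -10.286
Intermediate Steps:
I(Q, G) = (-2 + G)/(7 + Q)
C(k) = -14/(7 + k) (C(k) = -(-2 + 16)/(7 + k) = -14/(7 + k))
(-65 + 61)²/C(2) = (-65 + 61)²/((-14/(7 + 2))) = (-4)²/((-14/9)) = 16/((-14*⅑)) = 16/(-14/9) = 16*(-9/14) = -72/7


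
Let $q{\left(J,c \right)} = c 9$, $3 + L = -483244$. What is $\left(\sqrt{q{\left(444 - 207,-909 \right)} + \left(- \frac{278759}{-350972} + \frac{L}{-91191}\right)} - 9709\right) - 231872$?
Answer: $-241581 + \frac{i \sqrt{2093493893903729543490567}}{16002743826} \approx -2.4158 \cdot 10^{5} + 90.415 i$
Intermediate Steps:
$L = -483247$ ($L = -3 - 483244 = -483247$)
$q{\left(J,c \right)} = 9 c$
$\left(\sqrt{q{\left(444 - 207,-909 \right)} + \left(- \frac{278759}{-350972} + \frac{L}{-91191}\right)} - 9709\right) - 231872 = \left(\sqrt{9 \left(-909\right) - \left(- \frac{483247}{91191} - \frac{278759}{350972}\right)} - 9709\right) - 231872 = \left(\sqrt{-8181 - - \frac{195026478053}{32005487652}} - 9709\right) - 231872 = \left(\sqrt{-8181 + \left(\frac{278759}{350972} + \frac{483247}{91191}\right)} - 9709\right) - 231872 = \left(\sqrt{-8181 + \frac{195026478053}{32005487652}} - 9709\right) - 231872 = \left(\sqrt{- \frac{261641868002959}{32005487652}} - 9709\right) - 231872 = \left(\frac{i \sqrt{2093493893903729543490567}}{16002743826} - 9709\right) - 231872 = \left(-9709 + \frac{i \sqrt{2093493893903729543490567}}{16002743826}\right) - 231872 = -241581 + \frac{i \sqrt{2093493893903729543490567}}{16002743826}$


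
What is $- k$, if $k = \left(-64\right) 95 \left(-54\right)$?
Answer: $-328320$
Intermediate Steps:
$k = 328320$ ($k = \left(-6080\right) \left(-54\right) = 328320$)
$- k = \left(-1\right) 328320 = -328320$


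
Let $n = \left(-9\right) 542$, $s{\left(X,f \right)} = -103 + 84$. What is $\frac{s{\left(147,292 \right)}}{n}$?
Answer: $\frac{19}{4878} \approx 0.003895$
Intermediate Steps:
$s{\left(X,f \right)} = -19$
$n = -4878$
$\frac{s{\left(147,292 \right)}}{n} = - \frac{19}{-4878} = \left(-19\right) \left(- \frac{1}{4878}\right) = \frac{19}{4878}$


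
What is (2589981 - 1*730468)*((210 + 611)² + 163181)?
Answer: 1556825192886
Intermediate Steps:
(2589981 - 1*730468)*((210 + 611)² + 163181) = (2589981 - 730468)*(821² + 163181) = 1859513*(674041 + 163181) = 1859513*837222 = 1556825192886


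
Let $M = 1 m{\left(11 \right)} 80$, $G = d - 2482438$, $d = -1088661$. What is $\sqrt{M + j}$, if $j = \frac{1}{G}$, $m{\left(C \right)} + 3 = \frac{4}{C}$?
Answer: $\frac{i \sqrt{325450131122384499}}{39282089} \approx 14.523 i$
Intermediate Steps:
$m{\left(C \right)} = -3 + \frac{4}{C}$
$G = -3571099$ ($G = -1088661 - 2482438 = -3571099$)
$j = - \frac{1}{3571099}$ ($j = \frac{1}{-3571099} = - \frac{1}{3571099} \approx -2.8003 \cdot 10^{-7}$)
$M = - \frac{2320}{11}$ ($M = 1 \left(-3 + \frac{4}{11}\right) 80 = 1 \left(- \frac{29}{11}\right) 80 = \left(- \frac{29}{11}\right) 80 = - \frac{2320}{11} \approx -210.91$)
$\sqrt{M + j} = \sqrt{- \frac{2320}{11} - \frac{1}{3571099}} = \sqrt{- \frac{8284949691}{39282089}} = \frac{i \sqrt{325450131122384499}}{39282089}$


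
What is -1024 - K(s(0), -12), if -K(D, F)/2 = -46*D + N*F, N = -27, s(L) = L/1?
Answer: -376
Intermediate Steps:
s(L) = L (s(L) = L*1 = L)
K(D, F) = 54*F + 92*D (K(D, F) = -2*(-46*D - 27*F) = 54*F + 92*D)
-1024 - K(s(0), -12) = -1024 - (54*(-12) + 92*0) = -1024 - (-648 + 0) = -1024 - 1*(-648) = -1024 + 648 = -376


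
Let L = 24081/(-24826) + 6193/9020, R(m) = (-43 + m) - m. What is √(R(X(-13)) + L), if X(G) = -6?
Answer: I*√1121095605726215/5089330 ≈ 6.579*I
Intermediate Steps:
R(m) = -43
L = -2884691/10178660 (L = 24081*(-1/24826) + 6193*(1/9020) = -24081/24826 + 563/820 = -2884691/10178660 ≈ -0.28341)
√(R(X(-13)) + L) = √(-43 - 2884691/10178660) = √(-440567071/10178660) = I*√1121095605726215/5089330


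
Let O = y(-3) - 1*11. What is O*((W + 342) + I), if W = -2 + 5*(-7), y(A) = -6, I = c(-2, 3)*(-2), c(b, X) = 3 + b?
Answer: -5151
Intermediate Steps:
I = -2 (I = (3 - 2)*(-2) = 1*(-2) = -2)
W = -37 (W = -2 - 35 = -37)
O = -17 (O = -6 - 1*11 = -6 - 11 = -17)
O*((W + 342) + I) = -17*((-37 + 342) - 2) = -17*(305 - 2) = -17*303 = -5151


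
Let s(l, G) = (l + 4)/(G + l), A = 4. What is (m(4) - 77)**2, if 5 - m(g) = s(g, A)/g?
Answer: 83521/16 ≈ 5220.1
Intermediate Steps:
s(l, G) = (4 + l)/(G + l)
m(g) = 5 - 1/g (m(g) = 5 - (4 + g)/(4 + g)/g = 5 - 1/g)
(m(4) - 77)**2 = ((5 - 1/4) - 77)**2 = (19/4 - 77)**2 = (-289/4)**2 = 83521/16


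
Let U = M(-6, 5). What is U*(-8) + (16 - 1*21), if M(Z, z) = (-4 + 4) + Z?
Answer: 43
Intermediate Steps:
M(Z, z) = Z (M(Z, z) = 0 + Z = Z)
U = -6
U*(-8) + (16 - 1*21) = -6*(-8) + (16 - 1*21) = 48 + (16 - 21) = 48 - 5 = 43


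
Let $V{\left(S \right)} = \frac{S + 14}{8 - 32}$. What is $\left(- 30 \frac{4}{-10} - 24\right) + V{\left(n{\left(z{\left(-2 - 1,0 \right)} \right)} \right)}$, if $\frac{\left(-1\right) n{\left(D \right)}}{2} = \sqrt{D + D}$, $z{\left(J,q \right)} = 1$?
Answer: $- \frac{151}{12} + \frac{\sqrt{2}}{12} \approx -12.465$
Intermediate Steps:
$n{\left(D \right)} = - 2 \sqrt{2} \sqrt{D}$ ($n{\left(D \right)} = - 2 \sqrt{D + D} = - 2 \sqrt{2 D} = - 2 \sqrt{2} \sqrt{D}$)
$V{\left(S \right)} = - \frac{7}{12} - \frac{S}{24}$ ($V{\left(S \right)} = \frac{14 + S}{-24} = \left(14 + S\right) \left(- \frac{1}{24}\right) = - \frac{7}{12} - \frac{S}{24}$)
$\left(- 30 \frac{4}{-10} - 24\right) + V{\left(n{\left(z{\left(-2 - 1,0 \right)} \right)} \right)} = \left(- 30 \frac{4}{-10} - 24\right) - \left(\frac{7}{12} + \frac{\left(-2\right) \sqrt{2} \sqrt{1}}{24}\right) = \left(- 30 \cdot 4 \left(- \frac{1}{10}\right) - 24\right) - \left(\frac{7}{12} + \frac{\left(-2\right) \sqrt{2} \cdot 1}{24}\right) = \left(\left(-30\right) \left(- \frac{2}{5}\right) - 24\right) - \left(\frac{7}{12} + \frac{\left(-2\right) \sqrt{2}}{24}\right) = \left(12 - 24\right) - \left(\frac{7}{12} - \frac{\sqrt{2}}{12}\right) = -12 - \left(\frac{7}{12} - \frac{\sqrt{2}}{12}\right) = - \frac{151}{12} + \frac{\sqrt{2}}{12}$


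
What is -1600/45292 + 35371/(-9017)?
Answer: -404112633/102099491 ≈ -3.9580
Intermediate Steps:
-1600/45292 + 35371/(-9017) = -1600*1/45292 + 35371*(-1/9017) = -400/11323 - 35371/9017 = -404112633/102099491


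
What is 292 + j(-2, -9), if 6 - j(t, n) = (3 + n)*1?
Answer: 304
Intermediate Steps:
j(t, n) = 3 - n (j(t, n) = 6 - (3 + n) = 6 + (-3 - n) = 3 - n)
292 + j(-2, -9) = 292 + (3 - 1*(-9)) = 292 + (3 + 9) = 292 + 12 = 304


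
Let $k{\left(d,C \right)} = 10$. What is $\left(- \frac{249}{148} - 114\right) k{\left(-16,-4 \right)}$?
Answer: $- \frac{85605}{74} \approx -1156.8$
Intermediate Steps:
$\left(- \frac{249}{148} - 114\right) k{\left(-16,-4 \right)} = \left(- \frac{249}{148} - 114\right) 10 = \left(- \frac{17121}{148}\right) 10 = - \frac{85605}{74}$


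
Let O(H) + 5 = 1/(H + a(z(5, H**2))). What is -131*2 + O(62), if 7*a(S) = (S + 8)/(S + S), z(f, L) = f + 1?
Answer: -99585/373 ≈ -266.98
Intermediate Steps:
z(f, L) = 1 + f
a(S) = (8 + S)/(14*S) (a(S) = ((S + 8)/(S + S))/7 = ((8 + S)/((2*S)))/7 = ((8 + S)*(1/(2*S)))/7 = ((8 + S)/(2*S))/7 = (8 + S)/(14*S))
O(H) = -5 + 1/(1/6 + H) (O(H) = -5 + 1/(H + (8 + (1 + 5))/(14*(1 + 5))) = -5 + 1/(H + (1/14)*(8 + 6)/6) = -5 + 1/(H + (1/14)*(1/6)*14) = -5 + 1/(H + 1/6) = -5 + 1/(1/6 + H))
-131*2 + O(62) = -131*2 + (1 - 30*62)/(1 + 6*62) = -262 + (1 - 1860)/(1 + 372) = -262 - 1859/373 = -99585/373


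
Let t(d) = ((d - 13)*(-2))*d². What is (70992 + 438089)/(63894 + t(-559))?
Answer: 509081/357542158 ≈ 0.0014238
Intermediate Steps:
t(d) = d²*(26 - 2*d) (t(d) = ((-13 + d)*(-2))*d² = (26 - 2*d)*d² = d²*(26 - 2*d))
(70992 + 438089)/(63894 + t(-559)) = (70992 + 438089)/(63894 + 2*(-559)²*(13 - 1*(-559))) = 509081/(63894 + 2*312481*(13 + 559)) = 509081/(63894 + 2*312481*572) = 509081/(63894 + 357478264) = 509081/357542158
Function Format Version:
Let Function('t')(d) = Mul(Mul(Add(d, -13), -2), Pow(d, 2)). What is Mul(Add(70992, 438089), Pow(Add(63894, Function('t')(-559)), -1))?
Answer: Rational(509081, 357542158) ≈ 0.0014238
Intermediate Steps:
Function('t')(d) = Mul(Pow(d, 2), Add(26, Mul(-2, d))) (Function('t')(d) = Mul(Mul(Add(-13, d), -2), Pow(d, 2)) = Mul(Add(26, Mul(-2, d)), Pow(d, 2)) = Mul(Pow(d, 2), Add(26, Mul(-2, d))))
Mul(Add(70992, 438089), Pow(Add(63894, Function('t')(-559)), -1)) = Mul(Add(70992, 438089), Pow(Add(63894, Mul(2, Pow(-559, 2), Add(13, Mul(-1, -559)))), -1)) = Mul(509081, Pow(Add(63894, Mul(2, 312481, Add(13, 559))), -1)) = Mul(509081, Pow(Add(63894, Mul(2, 312481, 572)), -1)) = Mul(509081, Pow(Add(63894, 357478264), -1)) = Mul(509081, Pow(357542158, -1)) = Mul(509081, Rational(1, 357542158)) = Rational(509081, 357542158)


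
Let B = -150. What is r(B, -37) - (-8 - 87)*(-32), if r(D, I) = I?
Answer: -3077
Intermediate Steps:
r(B, -37) - (-8 - 87)*(-32) = -37 - (-8 - 87)*(-32) = -37 - (-95)*(-32) = -37 - 1*3040 = -37 - 3040 = -3077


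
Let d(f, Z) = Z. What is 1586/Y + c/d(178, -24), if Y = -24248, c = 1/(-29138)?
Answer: -138635573/2119614672 ≈ -0.065406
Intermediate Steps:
c = -1/29138 ≈ -3.4319e-5
1586/Y + c/d(178, -24) = 1586/(-24248) - 1/29138/(-24) = 1586*(-1/24248) - 1/29138*(-1/24) = -793/12124 + 1/699312 = -138635573/2119614672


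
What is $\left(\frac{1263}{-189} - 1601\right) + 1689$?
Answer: $\frac{5123}{63} \approx 81.318$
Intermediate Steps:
$\left(\frac{1263}{-189} - 1601\right) + 1689 = \left(1263 \left(- \frac{1}{189}\right) - 1601\right) + 1689 = \left(- \frac{421}{63} - 1601\right) + 1689 = - \frac{101284}{63} + 1689 = \frac{5123}{63}$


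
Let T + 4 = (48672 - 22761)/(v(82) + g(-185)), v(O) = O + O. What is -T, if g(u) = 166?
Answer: -8197/110 ≈ -74.518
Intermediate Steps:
v(O) = 2*O
T = 8197/110 (T = -4 + (48672 - 22761)/(2*82 + 166) = -4 + 25911/(164 + 166) = -4 + 25911/330 = -4 + 25911*(1/330) = -4 + 8637/110 = 8197/110 ≈ 74.518)
-T = -1*8197/110 = -8197/110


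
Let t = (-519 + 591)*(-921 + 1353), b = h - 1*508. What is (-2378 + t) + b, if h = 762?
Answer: 28980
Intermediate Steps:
b = 254 (b = 762 - 1*508 = 762 - 508 = 254)
t = 31104 (t = 72*432 = 31104)
(-2378 + t) + b = (-2378 + 31104) + 254 = 28726 + 254 = 28980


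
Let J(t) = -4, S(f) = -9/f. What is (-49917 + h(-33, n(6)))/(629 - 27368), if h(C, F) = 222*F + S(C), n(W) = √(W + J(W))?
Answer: 183028/98043 - 74*√2/8913 ≈ 1.8551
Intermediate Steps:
n(W) = √(-4 + W) (n(W) = √(W - 4) = √(-4 + W))
h(C, F) = -9/C + 222*F (h(C, F) = 222*F - 9/C = -9/C + 222*F)
(-49917 + h(-33, n(6)))/(629 - 27368) = (-49917 + (-9/(-33) + 222*√(-4 + 6)))/(629 - 27368) = (-49917 + (-9*(-1/33) + 222*√2))/(-26739) = (-49917 + (3/11 + 222*√2))*(-1/26739) = (-549084/11 + 222*√2)*(-1/26739) = 183028/98043 - 74*√2/8913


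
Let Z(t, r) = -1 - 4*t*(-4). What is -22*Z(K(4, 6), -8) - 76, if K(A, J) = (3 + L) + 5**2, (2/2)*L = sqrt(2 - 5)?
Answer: -9910 - 352*I*sqrt(3) ≈ -9910.0 - 609.68*I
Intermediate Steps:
L = I*sqrt(3) (L = sqrt(2 - 5) = sqrt(-3) = I*sqrt(3) ≈ 1.732*I)
K(A, J) = 28 + I*sqrt(3) (K(A, J) = (3 + I*sqrt(3)) + 5**2 = (3 + I*sqrt(3)) + 25 = 28 + I*sqrt(3))
Z(t, r) = -1 + 16*t (Z(t, r) = -1 - (-16)*t = -1 + 16*t)
-22*Z(K(4, 6), -8) - 76 = -22*(-1 + 16*(28 + I*sqrt(3))) - 76 = -22*(-1 + (448 + 16*I*sqrt(3))) - 76 = -22*(447 + 16*I*sqrt(3)) - 76 = (-9834 - 352*I*sqrt(3)) - 76 = -9910 - 352*I*sqrt(3)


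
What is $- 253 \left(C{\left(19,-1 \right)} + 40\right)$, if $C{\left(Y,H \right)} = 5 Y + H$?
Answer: $-33902$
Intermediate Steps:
$C{\left(Y,H \right)} = H + 5 Y$
$- 253 \left(C{\left(19,-1 \right)} + 40\right) = - 253 \left(\left(-1 + 5 \cdot 19\right) + 40\right) = - 253 \left(\left(-1 + 95\right) + 40\right) = - 253 \left(94 + 40\right) = \left(-253\right) 134 = -33902$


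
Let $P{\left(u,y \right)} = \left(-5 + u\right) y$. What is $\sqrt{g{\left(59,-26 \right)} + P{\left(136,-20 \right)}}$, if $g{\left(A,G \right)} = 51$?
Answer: $i \sqrt{2569} \approx 50.685 i$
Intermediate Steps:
$P{\left(u,y \right)} = y \left(-5 + u\right)$
$\sqrt{g{\left(59,-26 \right)} + P{\left(136,-20 \right)}} = \sqrt{51 - 20 \left(-5 + 136\right)} = \sqrt{51 - 2620} = \sqrt{-2569} = i \sqrt{2569}$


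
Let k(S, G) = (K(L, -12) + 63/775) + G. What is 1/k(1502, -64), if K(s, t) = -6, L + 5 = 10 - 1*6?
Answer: -775/54187 ≈ -0.014302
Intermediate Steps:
L = -1 (L = -5 + (10 - 1*6) = -5 + (10 - 6) = -5 + 4 = -1)
k(S, G) = -4587/775 + G (k(S, G) = (-6 + 63/775) + G = -4587/775 + G)
1/k(1502, -64) = 1/(-4587/775 - 64) = 1/(-54187/775) = -775/54187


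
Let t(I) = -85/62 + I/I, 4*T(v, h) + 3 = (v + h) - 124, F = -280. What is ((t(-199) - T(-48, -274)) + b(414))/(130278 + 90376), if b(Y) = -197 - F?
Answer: 24165/27361096 ≈ 0.00088319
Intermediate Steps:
T(v, h) = -127/4 + h/4 + v/4 (T(v, h) = -¾ + ((v + h) - 124)/4 = -¾ + ((h + v) - 124)/4 = -¾ + (-124 + h + v)/4 = -¾ + (-31 + h/4 + v/4) = -127/4 + h/4 + v/4)
t(I) = -23/62 (t(I) = -85*1/62 + 1 = -85/62 + 1 = -23/62)
b(Y) = 83 (b(Y) = -197 - 1*(-280) = -197 + 280 = 83)
((t(-199) - T(-48, -274)) + b(414))/(130278 + 90376) = ((-23/62 - (-127/4 + (¼)*(-274) + (¼)*(-48))) + 83)/(130278 + 90376) = ((-23/62 - (-127/4 - 137/2 - 12)) + 83)/220654 = ((-23/62 - 1*(-449/4)) + 83)*(1/220654) = ((-23/62 + 449/4) + 83)*(1/220654) = (13873/124 + 83)*(1/220654) = (24165/124)*(1/220654) = 24165/27361096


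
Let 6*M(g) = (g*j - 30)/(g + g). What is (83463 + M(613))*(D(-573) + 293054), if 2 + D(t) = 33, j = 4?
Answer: 29990227921875/1226 ≈ 2.4462e+10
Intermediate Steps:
D(t) = 31 (D(t) = -2 + 33 = 31)
M(g) = (-30 + 4*g)/(12*g) (M(g) = ((g*4 - 30)/(g + g))/6 = ((4*g - 30)/((2*g)))/6 = ((-30 + 4*g)*(1/(2*g)))/6 = ((-30 + 4*g)/(2*g))/6 = (-30 + 4*g)/(12*g))
(83463 + M(613))*(D(-573) + 293054) = (83463 + (⅙)*(-15 + 2*613)/613)*(31 + 293054) = (83463 + (⅙)*(1/613)*(-15 + 1226))*293085 = (83463 + (⅙)*(1/613)*1211)*293085 = (83463 + 1211/3678)*293085 = (306978125/3678)*293085 = 29990227921875/1226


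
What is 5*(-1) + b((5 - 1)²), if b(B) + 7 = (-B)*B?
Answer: -268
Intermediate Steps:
b(B) = -7 - B² (b(B) = -7 + (-B)*B = -7 - B²)
5*(-1) + b((5 - 1)²) = 5*(-1) + (-7 - ((5 - 1)²)²) = -5 + (-7 - (4²)²) = -5 + (-7 - 1*16²) = -5 + (-7 - 1*256) = -5 + (-7 - 256) = -5 - 263 = -268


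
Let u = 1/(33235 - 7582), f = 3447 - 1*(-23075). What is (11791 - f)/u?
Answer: -377894343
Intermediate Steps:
f = 26522 (f = 3447 + 23075 = 26522)
u = 1/25653 ≈ 3.8982e-5
(11791 - f)/u = (11791 - 1*26522)/(1/25653) = (11791 - 26522)*25653 = -14731*25653 = -377894343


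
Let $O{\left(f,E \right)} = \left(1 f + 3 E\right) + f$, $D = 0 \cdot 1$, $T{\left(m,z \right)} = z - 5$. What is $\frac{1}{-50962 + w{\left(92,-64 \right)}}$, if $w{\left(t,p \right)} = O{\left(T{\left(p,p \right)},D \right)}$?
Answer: $- \frac{1}{51100} \approx -1.9569 \cdot 10^{-5}$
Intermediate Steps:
$T{\left(m,z \right)} = -5 + z$
$D = 0$
$O{\left(f,E \right)} = 2 f + 3 E$ ($O{\left(f,E \right)} = \left(f + 3 E\right) + f = 2 f + 3 E$)
$w{\left(t,p \right)} = -10 + 2 p$ ($w{\left(t,p \right)} = 2 \left(-5 + p\right) + 3 \cdot 0 = \left(-10 + 2 p\right) + 0 = -10 + 2 p$)
$\frac{1}{-50962 + w{\left(92,-64 \right)}} = \frac{1}{-50962 + \left(-10 + 2 \left(-64\right)\right)} = \frac{1}{-50962 - 138} = \frac{1}{-51100} = - \frac{1}{51100}$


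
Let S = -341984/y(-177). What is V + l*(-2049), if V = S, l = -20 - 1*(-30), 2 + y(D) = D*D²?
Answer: -113621523166/5545235 ≈ -20490.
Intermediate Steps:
y(D) = -2 + D³ (y(D) = -2 + D*D² = -2 + D³)
l = 10 (l = -20 + 30 = 10)
S = 341984/5545235 (S = -341984/(-2 + (-177)³) = -341984/(-2 - 5545233) = -341984/(-5545235) = -341984*(-1/5545235) = 341984/5545235 ≈ 0.061672)
V = 341984/5545235 ≈ 0.061672
V + l*(-2049) = 341984/5545235 + 10*(-2049) = 341984/5545235 - 20490 = -113621523166/5545235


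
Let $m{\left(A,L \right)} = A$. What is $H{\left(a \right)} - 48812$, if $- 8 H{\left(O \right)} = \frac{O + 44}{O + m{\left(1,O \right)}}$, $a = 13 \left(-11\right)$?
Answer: $- \frac{55450531}{1136} \approx -48812.0$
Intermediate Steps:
$a = -143$
$H{\left(O \right)} = - \frac{44 + O}{8 \left(1 + O\right)}$ ($H{\left(O \right)} = - \frac{\left(O + 44\right) \frac{1}{O + 1}}{8} = - \frac{\left(44 + O\right) \frac{1}{1 + O}}{8} = - \frac{\frac{1}{1 + O} \left(44 + O\right)}{8} = - \frac{44 + O}{8 \left(1 + O\right)}$)
$H{\left(a \right)} - 48812 = \frac{-44 - -143}{8 \left(1 - 143\right)} - 48812 = \frac{-44 + 143}{8 \left(-142\right)} - 48812 = \frac{1}{8} \left(- \frac{1}{142}\right) 99 - 48812 = - \frac{99}{1136} - 48812 = - \frac{55450531}{1136}$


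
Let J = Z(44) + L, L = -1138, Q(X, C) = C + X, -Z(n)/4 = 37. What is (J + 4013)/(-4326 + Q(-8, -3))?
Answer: -2727/4337 ≈ -0.62878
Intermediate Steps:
Z(n) = -148 (Z(n) = -4*37 = -148)
J = -1286 (J = -148 - 1138 = -1286)
(J + 4013)/(-4326 + Q(-8, -3)) = (-1286 + 4013)/(-4326 + (-3 - 8)) = 2727/(-4326 - 11) = 2727/(-4337) = 2727*(-1/4337) = -2727/4337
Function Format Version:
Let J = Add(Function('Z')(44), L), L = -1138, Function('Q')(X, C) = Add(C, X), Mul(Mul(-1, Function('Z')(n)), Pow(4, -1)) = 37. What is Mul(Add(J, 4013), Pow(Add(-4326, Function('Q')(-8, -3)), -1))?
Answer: Rational(-2727, 4337) ≈ -0.62878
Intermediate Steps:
Function('Z')(n) = -148 (Function('Z')(n) = Mul(-4, 37) = -148)
J = -1286 (J = Add(-148, -1138) = -1286)
Mul(Add(J, 4013), Pow(Add(-4326, Function('Q')(-8, -3)), -1)) = Mul(Add(-1286, 4013), Pow(Add(-4326, Add(-3, -8)), -1)) = Mul(2727, Pow(Add(-4326, -11), -1)) = Mul(2727, Pow(-4337, -1)) = Mul(2727, Rational(-1, 4337)) = Rational(-2727, 4337)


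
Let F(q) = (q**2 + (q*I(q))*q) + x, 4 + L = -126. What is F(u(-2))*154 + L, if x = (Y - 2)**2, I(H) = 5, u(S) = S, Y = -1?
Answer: 4952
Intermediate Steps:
x = 9 (x = (-1 - 2)**2 = (-3)**2 = 9)
L = -130 (L = -4 - 126 = -130)
F(q) = 9 + 6*q**2 (F(q) = (q**2 + (q*5)*q) + 9 = (q**2 + (5*q)*q) + 9 = (q**2 + 5*q**2) + 9 = 6*q**2 + 9 = 9 + 6*q**2)
F(u(-2))*154 + L = (9 + 6*(-2)**2)*154 - 130 = (9 + 6*4)*154 - 130 = (9 + 24)*154 - 130 = 33*154 - 130 = 5082 - 130 = 4952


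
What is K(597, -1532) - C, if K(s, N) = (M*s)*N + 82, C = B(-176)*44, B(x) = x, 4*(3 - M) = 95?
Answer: 18985859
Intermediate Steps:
M = -83/4 (M = 3 - 1/4*95 = 3 - 95/4 = -83/4 ≈ -20.750)
C = -7744 (C = -176*44 = -7744)
K(s, N) = 82 - 83*N*s/4 (K(s, N) = (-83*s/4)*N + 82 = -83*N*s/4 + 82 = 82 - 83*N*s/4)
K(597, -1532) - C = (82 - 83/4*(-1532)*597) - 1*(-7744) = (82 + 18978033) + 7744 = 18978115 + 7744 = 18985859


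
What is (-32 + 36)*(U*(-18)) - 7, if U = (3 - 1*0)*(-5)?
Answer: 1073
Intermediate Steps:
U = -15 (U = (3 + 0)*(-5) = 3*(-5) = -15)
(-32 + 36)*(U*(-18)) - 7 = (-32 + 36)*(-15*(-18)) - 7 = 4*270 - 7 = 1080 - 7 = 1073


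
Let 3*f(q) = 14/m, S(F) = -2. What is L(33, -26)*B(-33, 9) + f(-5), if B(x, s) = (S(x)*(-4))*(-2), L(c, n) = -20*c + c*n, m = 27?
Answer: 1967342/81 ≈ 24288.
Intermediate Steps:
f(q) = 14/81 (f(q) = (14/27)/3 = (14*(1/27))/3 = (1/3)*(14/27) = 14/81)
B(x, s) = -16 (B(x, s) = -2*(-4)*(-2) = 8*(-2) = -16)
L(33, -26)*B(-33, 9) + f(-5) = (33*(-20 - 26))*(-16) + 14/81 = (33*(-46))*(-16) + 14/81 = -1518*(-16) + 14/81 = 24288 + 14/81 = 1967342/81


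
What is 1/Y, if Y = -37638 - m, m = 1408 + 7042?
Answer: -1/46088 ≈ -2.1698e-5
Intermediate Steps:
m = 8450
Y = -46088 (Y = -37638 - 1*8450 = -37638 - 8450 = -46088)
1/Y = 1/(-46088) = -1/46088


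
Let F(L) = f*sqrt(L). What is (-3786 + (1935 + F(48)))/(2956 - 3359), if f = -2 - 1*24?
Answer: 1851/403 + 8*sqrt(3)/31 ≈ 5.0400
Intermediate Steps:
f = -26 (f = -2 - 24 = -26)
F(L) = -26*sqrt(L)
(-3786 + (1935 + F(48)))/(2956 - 3359) = (-3786 + (1935 - 104*sqrt(3)))/(2956 - 3359) = (-3786 + (1935 - 104*sqrt(3)))/(-403) = (-3786 + (1935 - 104*sqrt(3)))*(-1/403) = (-1851 - 104*sqrt(3))*(-1/403) = 1851/403 + 8*sqrt(3)/31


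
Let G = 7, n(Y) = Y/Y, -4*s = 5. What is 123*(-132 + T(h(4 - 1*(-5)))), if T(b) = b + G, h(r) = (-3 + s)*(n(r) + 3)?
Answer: -17466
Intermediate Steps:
s = -5/4 (s = -¼*5 = -5/4 ≈ -1.2500)
n(Y) = 1
h(r) = -17 (h(r) = (-3 - 5/4)*(1 + 3) = -17/4*4 = -17)
T(b) = 7 + b (T(b) = b + 7 = 7 + b)
123*(-132 + T(h(4 - 1*(-5)))) = 123*(-132 + (7 - 17)) = 123*(-132 - 10) = 123*(-142) = -17466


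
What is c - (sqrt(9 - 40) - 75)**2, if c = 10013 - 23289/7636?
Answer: 33720195/7636 + 150*I*sqrt(31) ≈ 4416.0 + 835.17*I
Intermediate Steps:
c = 76435979/7636 (c = 10013 - 23289/7636 = 76435979/7636 ≈ 10010.)
c - (sqrt(9 - 40) - 75)**2 = 76435979/7636 - (sqrt(9 - 40) - 75)**2 = 76435979/7636 - (sqrt(-31) - 75)**2 = 76435979/7636 - (I*sqrt(31) - 75)**2 = 76435979/7636 - (-75 + I*sqrt(31))**2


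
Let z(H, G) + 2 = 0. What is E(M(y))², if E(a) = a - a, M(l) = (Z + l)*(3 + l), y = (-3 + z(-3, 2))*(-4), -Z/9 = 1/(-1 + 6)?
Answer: 0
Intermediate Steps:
z(H, G) = -2 (z(H, G) = -2 + 0 = -2)
Z = -9/5 (Z = -9/(-1 + 6) = -9/5 ≈ -1.8000)
y = 20 (y = (-3 - 2)*(-4) = -5*(-4) = 20)
M(l) = (3 + l)*(-9/5 + l) (M(l) = (-9/5 + l)*(3 + l) = (3 + l)*(-9/5 + l))
E(a) = 0
E(M(y))² = 0² = 0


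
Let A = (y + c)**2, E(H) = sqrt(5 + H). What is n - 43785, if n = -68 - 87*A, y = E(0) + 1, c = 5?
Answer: -47420 - 1044*sqrt(5) ≈ -49754.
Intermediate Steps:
y = 1 + sqrt(5) (y = sqrt(5 + 0) + 1 = sqrt(5) + 1 = 1 + sqrt(5) ≈ 3.2361)
A = (6 + sqrt(5))**2 (A = ((1 + sqrt(5)) + 5)**2 = (6 + sqrt(5))**2 ≈ 67.833)
n = -68 - 87*(6 + sqrt(5))**2 ≈ -5969.5
n - 43785 = (-3635 - 1044*sqrt(5)) - 43785 = -47420 - 1044*sqrt(5)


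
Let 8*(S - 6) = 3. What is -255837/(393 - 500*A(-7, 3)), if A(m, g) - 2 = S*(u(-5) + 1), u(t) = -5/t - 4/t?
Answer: 255837/9532 ≈ 26.840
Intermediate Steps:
S = 51/8 (S = 6 + (⅛)*3 = 6 + 3/8 = 51/8 ≈ 6.3750)
u(t) = -9/t
A(m, g) = 397/20 (A(m, g) = 2 + 51*(-9/(-5) + 1)/8 = 2 + 51*(-9*(-⅕) + 1)/8 = 2 + 51*(9/5 + 1)/8 = 2 + (51/8)*(14/5) = 2 + 357/20 = 397/20)
-255837/(393 - 500*A(-7, 3)) = -255837/(393 - 9925) = -255837/(-9532) = -255837*(-1/9532) = 255837/9532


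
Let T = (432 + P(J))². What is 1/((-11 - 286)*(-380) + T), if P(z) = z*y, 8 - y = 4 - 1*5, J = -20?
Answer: 1/176364 ≈ 5.6701e-6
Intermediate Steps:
y = 9 (y = 8 - (4 - 1*5) = 8 - (4 - 5) = 8 - 1*(-1) = 8 + 1 = 9)
P(z) = 9*z (P(z) = z*9 = 9*z)
T = 63504 (T = (432 + 9*(-20))² = (432 - 180)² = 252² = 63504)
1/((-11 - 286)*(-380) + T) = 1/((-11 - 286)*(-380) + 63504) = 1/(-297*(-380) + 63504) = 1/(112860 + 63504) = 1/176364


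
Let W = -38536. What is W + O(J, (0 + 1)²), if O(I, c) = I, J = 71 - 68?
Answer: -38533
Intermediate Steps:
J = 3
W + O(J, (0 + 1)²) = -38536 + 3 = -38533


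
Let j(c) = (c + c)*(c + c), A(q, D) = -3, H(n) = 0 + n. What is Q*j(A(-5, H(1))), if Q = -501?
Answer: -18036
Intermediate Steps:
H(n) = n
j(c) = 4*c² (j(c) = (2*c)*(2*c) = 4*c²)
Q*j(A(-5, H(1))) = -2004*(-3)² = -2004*9 = -501*36 = -18036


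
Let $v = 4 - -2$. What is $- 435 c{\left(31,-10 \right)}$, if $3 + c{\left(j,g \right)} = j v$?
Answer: $-79605$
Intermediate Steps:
$v = 6$ ($v = 4 + 2 = 6$)
$c{\left(j,g \right)} = -3 + 6 j$ ($c{\left(j,g \right)} = -3 + j 6 = -3 + 6 j$)
$- 435 c{\left(31,-10 \right)} = - 435 \left(-3 + 6 \cdot 31\right) = - 435 \left(-3 + 186\right) = \left(-435\right) 183 = -79605$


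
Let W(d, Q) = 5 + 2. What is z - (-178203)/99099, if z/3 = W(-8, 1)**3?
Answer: 34050358/33033 ≈ 1030.8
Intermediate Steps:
W(d, Q) = 7
z = 1029 (z = 3*7**3 = 3*343 = 1029)
z - (-178203)/99099 = 1029 - (-178203)/99099 = 1029 - 1*(-59401/33033) = 1029 + 59401/33033 = 34050358/33033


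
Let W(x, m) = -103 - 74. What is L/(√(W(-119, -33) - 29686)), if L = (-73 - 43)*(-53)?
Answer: -6148*I*√29863/29863 ≈ -35.577*I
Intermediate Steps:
W(x, m) = -177
L = 6148 (L = -116*(-53) = 6148)
L/(√(W(-119, -33) - 29686)) = 6148/(√(-177 - 29686)) = 6148/(√(-29863)) = 6148/((I*√29863)) = 6148*(-I*√29863/29863) = -6148*I*√29863/29863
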